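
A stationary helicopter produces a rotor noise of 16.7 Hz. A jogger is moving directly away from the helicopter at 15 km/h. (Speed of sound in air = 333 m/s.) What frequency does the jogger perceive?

16.5 Hz

15 km/h = 4.167 m/s.
Moving observer, stationary source: f' = f · (v − v_o)/v.
f' = 16.7 × (333 − 4.167)/333 = 16.7 × 328.83/333 ≈ 16.5 Hz.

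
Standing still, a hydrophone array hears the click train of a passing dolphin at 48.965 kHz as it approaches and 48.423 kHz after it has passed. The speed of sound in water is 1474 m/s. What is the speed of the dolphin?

f₁/f₂ = (v + v_s)/(v − v_s), so v_s = v · (f₁ − f₂)/(f₁ + f₂).
v_s = 1474 × (48.965 − 48.423)/(48.965 + 48.423) = 1474 × 0.542/97.388 ≈ 8.2 m/s.

8.2 m/s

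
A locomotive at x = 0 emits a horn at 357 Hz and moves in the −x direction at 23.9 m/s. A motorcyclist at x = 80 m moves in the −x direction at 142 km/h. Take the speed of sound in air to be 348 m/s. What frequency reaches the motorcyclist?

142 km/h = 39.44 m/s.
The observer lies on the +x side, so the source is heading away from the observer and the observer is heading toward the source.
Both move, so f' = f · (v + v_o)/(v + v_s).
f' = 357 × (348 + 39.44)/(348 + 23.9) = 357 × 387.44/371.9 ≈ 372 Hz.

372 Hz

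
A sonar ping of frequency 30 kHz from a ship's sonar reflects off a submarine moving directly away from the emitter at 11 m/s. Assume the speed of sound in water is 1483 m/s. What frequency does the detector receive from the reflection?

The submarine first receives the wave as a moving observer: f₁ = f₀ · (v − u)/v = 30 × (1483 − 11)/1483 ≈ 29.8 kHz.
The reflection then acts as a moving source: f₂ = f₁ · v/(v + u) ≈ 29.6 kHz.

29.6 kHz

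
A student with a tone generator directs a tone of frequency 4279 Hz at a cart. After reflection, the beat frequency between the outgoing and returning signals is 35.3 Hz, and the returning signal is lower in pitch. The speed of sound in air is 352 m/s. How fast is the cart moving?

Double Doppler shift off a moving reflector: f₂ = f₀ · (v + u)/(v − u) (u > 0 toward emitter).
Returning signal is lower, so f₂ = f₀ − Δf = 4279 − 35.3 = 4243.7 Hz.
Rearranging, u = v · (f₂ − f₀)/(f₂ + f₀) = 352 × -35.3/8522.7 ≈ -1.46 m/s.
So the cart is moving at 1.46 m/s away from the emitter.

1.46 m/s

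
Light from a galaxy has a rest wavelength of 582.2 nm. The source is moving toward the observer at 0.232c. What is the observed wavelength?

Relativistic Doppler for wavelength: λ' = λ₀ · √((1 − β)/(1 + β)).
λ' = 582.2 × √(0.7680/1.2320) = 582.2 × 0.78954 ≈ 459.7 nm.

459.7 nm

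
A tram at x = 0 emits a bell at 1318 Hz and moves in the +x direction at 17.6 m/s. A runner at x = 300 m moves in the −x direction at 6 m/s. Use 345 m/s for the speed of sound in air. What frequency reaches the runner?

The observer lies on the +x side, so the source is heading toward the observer and the observer is heading toward the source.
Both move, so f' = f · (v + v_o)/(v − v_s).
f' = 1318 × (345 + 6)/(345 − 17.6) = 1318 × 351/327.4 ≈ 1413 Hz.

1413 Hz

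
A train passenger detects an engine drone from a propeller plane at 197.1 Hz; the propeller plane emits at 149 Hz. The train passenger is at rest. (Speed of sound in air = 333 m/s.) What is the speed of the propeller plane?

81 m/s

f' > f, so the propeller plane is approaching.
f' = f · v/(v − v_s) ⇒ v_s = v · |1 − f/f'|.
v_s = 333 × |1 − 149/197.1| = 333 × 0.244 ≈ 81 m/s.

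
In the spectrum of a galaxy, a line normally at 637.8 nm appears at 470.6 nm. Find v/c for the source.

0.295c

λ'/λ₀ = 0.7378 < 1 (blueshift), so the source is approaching.
λ'/λ₀ = √((1 − β)/(1 + β)) for an approaching source ⇒ β = (1 − r²)/(1 + r²) with r = λ'/λ₀.
β = (1 − 0.5444)/(1 + 0.5444) ≈ 0.295.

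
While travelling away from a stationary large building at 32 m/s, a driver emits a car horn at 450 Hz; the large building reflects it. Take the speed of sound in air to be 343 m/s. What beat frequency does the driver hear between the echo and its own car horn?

The large building receives the sound from a moving source: f₁ = f₀ · v/(v + v_e) = 450 × 343/375 ≈ 411.6 Hz.
On the return leg the driver is a moving observer: f₂ = f₁ · (v − v_e)/v = 411.6 × 311/343 ≈ 373.2 Hz.
Equivalently f₂ = f₀ · (v − v_e)/(v + v_e).
Beat against the emitted tone: |f₂ − f₀| = 2v_e·f₀/(v + v_e) = 2 × 32 × 450/375 ≈ 77 Hz.

77 Hz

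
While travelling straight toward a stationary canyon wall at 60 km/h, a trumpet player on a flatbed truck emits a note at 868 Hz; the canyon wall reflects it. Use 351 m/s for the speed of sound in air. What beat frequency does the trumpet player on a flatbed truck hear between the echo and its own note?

60 km/h = 16.67 m/s.
The canyon wall receives the sound from a moving source: f₁ = f₀ · v/(v − v_e) = 868 × 351/334.33 ≈ 911.3 Hz.
On the return leg the trumpet player on a flatbed truck is a moving observer: f₂ = f₁ · (v + v_e)/v = 911.3 × 367.67/351 ≈ 954.5 Hz.
Equivalently f₂ = f₀ · (v + v_e)/(v − v_e).
Beat against the emitted tone: |f₂ − f₀| = 2v_e·f₀/(v − v_e) = 2 × 16.67 × 868/334.33 ≈ 87 Hz.

87 Hz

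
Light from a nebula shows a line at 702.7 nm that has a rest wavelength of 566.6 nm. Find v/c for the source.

0.212c

λ'/λ₀ = 1.2402 > 1 (redshift), so the source is receding.
λ'/λ₀ = √((1 + β)/(1 − β)) for a receding source ⇒ β = (r² − 1)/(r² + 1) with r = λ'/λ₀.
β = (1.5381 − 1)/(1.5381 + 1) ≈ 0.212.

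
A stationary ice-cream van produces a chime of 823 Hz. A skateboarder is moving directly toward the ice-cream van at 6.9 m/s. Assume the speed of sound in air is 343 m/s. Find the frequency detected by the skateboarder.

Moving observer, stationary source: f' = f · (v + v_o)/v.
f' = 823 × (343 + 6.9)/343 = 823 × 349.9/343 ≈ 840 Hz.

840 Hz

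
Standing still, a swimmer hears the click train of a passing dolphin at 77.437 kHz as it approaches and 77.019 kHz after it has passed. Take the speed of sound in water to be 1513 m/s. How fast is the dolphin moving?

4.1 m/s

f₁/f₂ = (v + v_s)/(v − v_s), so v_s = v · (f₁ − f₂)/(f₁ + f₂).
v_s = 1513 × (77.437 − 77.019)/(77.437 + 77.019) = 1513 × 0.418/154.456 ≈ 4.1 m/s.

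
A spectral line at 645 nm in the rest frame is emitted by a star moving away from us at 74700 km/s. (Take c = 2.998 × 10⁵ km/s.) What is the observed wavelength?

β = v/c = 74700/299800 = 0.2492.
Relativistic Doppler for wavelength: λ' = λ₀ · √((1 + β)/(1 − β)).
λ' = 645 × √(1.2492/0.7508) = 645 × 1.28985 ≈ 832.0 nm.

832.0 nm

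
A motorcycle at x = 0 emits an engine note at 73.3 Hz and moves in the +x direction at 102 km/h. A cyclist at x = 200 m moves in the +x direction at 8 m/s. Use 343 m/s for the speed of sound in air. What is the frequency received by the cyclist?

102 km/h = 28.33 m/s.
The observer lies on the +x side, so the source is heading toward the observer and the observer is heading away from the source.
General Doppler shift: f' = f · (v − v_o)/(v − v_s).
f' = 73.3 × (343 − 8)/(343 − 28.33) = 73.3 × 335/314.67 ≈ 78 Hz.

78 Hz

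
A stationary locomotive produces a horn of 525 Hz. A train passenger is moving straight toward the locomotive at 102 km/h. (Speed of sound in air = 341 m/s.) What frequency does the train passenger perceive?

569 Hz

102 km/h = 28.33 m/s.
Only the observer moves, toward the source, so f' = f · (v + v_o)/v.
f' = 525 × (341 + 28.33)/341 = 525 × 369.33/341 ≈ 569 Hz.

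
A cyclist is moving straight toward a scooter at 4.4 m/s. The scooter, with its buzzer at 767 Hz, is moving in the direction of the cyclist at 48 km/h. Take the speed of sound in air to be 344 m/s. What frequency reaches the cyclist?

808 Hz

48 km/h = 13.33 m/s.
Both move, so f' = f · (v + v_o)/(v − v_s).
f' = 767 × (344 + 4.4)/(344 − 13.33) = 767 × 348.4/330.67 ≈ 808 Hz.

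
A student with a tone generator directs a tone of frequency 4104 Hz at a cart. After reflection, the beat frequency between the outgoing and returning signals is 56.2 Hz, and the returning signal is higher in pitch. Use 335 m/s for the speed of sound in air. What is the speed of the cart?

2.28 m/s

Double Doppler shift off a moving reflector: f₂ = f₀ · (v + u)/(v − u) (u > 0 toward emitter).
Returning signal is higher, so f₂ = f₀ + Δf = 4104 + 56.2 = 4160.2 Hz.
Rearranging, u = v · (f₂ − f₀)/(f₂ + f₀) = 335 × 56.2/8264.2 ≈ 2.28 m/s.
So the cart is moving at 2.28 m/s toward the emitter.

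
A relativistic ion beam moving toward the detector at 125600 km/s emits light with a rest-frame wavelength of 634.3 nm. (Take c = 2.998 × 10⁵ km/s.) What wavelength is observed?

β = v/c = 125600/299800 = 0.4189.
Relativistic Doppler for wavelength: λ' = λ₀ · √((1 − β)/(1 + β)).
λ' = 634.3 × √(0.5811/1.4189) = 634.3 × 0.63992 ≈ 405.9 nm.

405.9 nm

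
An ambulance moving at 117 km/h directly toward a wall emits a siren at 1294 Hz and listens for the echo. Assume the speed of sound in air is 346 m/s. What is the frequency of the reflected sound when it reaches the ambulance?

117 km/h = 32.5 m/s.
The wall receives the sound from a moving source: f₁ = f₀ · v/(v − v_e) = 1294 × 346/313.5 ≈ 1428 Hz.
On the return leg the ambulance is a moving observer: f₂ = f₁ · (v + v_e)/v = 1428 × 378.5/346 ≈ 1562 Hz.
Equivalently f₂ = f₀ · (v + v_e)/(v − v_e).

1562 Hz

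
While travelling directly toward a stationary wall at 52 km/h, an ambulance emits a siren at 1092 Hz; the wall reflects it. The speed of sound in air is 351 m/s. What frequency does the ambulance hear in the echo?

1186 Hz

52 km/h = 14.44 m/s.
The wall receives the sound from a moving source: f₁ = f₀ · v/(v − v_e) = 1092 × 351/336.56 ≈ 1139 Hz.
On the return leg the ambulance is a moving observer: f₂ = f₁ · (v + v_e)/v = 1139 × 365.44/351 ≈ 1186 Hz.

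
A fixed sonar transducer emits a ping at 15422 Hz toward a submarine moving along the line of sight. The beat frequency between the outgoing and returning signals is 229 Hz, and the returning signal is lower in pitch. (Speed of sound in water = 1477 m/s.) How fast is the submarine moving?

11.0 m/s

Double Doppler shift off a moving reflector: f₂ = f₀ · (v + u)/(v − u) (u > 0 toward emitter).
Returning signal is lower, so f₂ = f₀ − Δf = 15422 − 229 = 15193 Hz.
Rearranging, u = v · (f₂ − f₀)/(f₂ + f₀) = 1477 × -229/30615 ≈ -11.0 m/s.
So the submarine is moving at 11.0 m/s away from the emitter.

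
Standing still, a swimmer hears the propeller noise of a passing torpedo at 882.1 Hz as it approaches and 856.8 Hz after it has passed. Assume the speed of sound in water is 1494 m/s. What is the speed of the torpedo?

f₁/f₂ = (v + v_s)/(v − v_s), so v_s = v · (f₁ − f₂)/(f₁ + f₂).
v_s = 1494 × (882.1 − 856.8)/(882.1 + 856.8) = 1494 × 25.3/1738.9 ≈ 21.7 m/s.

21.7 m/s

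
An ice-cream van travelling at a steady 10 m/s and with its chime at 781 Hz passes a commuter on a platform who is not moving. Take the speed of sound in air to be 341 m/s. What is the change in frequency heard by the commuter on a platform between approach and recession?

45.8 Hz

Approaching: f₁ = f · v/(v − v_s) = 781 × 341/331 ≈ 804.6 Hz.
Receding: f₂ = f · v/(v + v_s) = 781 × 341/351 ≈ 758.7 Hz.
Drop: f₁ − f₂ = 2f·v·v_s/(v² − v_s²) = 2 × 781 × 341 × 10/(341² − 10²) ≈ 45.8 Hz.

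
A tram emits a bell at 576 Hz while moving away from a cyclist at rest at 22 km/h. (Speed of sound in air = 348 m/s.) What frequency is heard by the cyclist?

566 Hz

22 km/h = 6.111 m/s.
Moving source, stationary observer: f' = f · v/(v + v_s) since the source is receding.
f' = 576 × 348/(348 + 6.111) = 576 × 348/354.1 ≈ 566 Hz.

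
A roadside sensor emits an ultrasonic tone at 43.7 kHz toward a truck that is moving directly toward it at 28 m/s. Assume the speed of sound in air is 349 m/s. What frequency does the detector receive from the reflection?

51.3 kHz

The truck first receives the wave as a moving observer: f₁ = f₀ · (v + u)/v = 43.7 × (349 + 28)/349 ≈ 47.2 kHz.
The reflection then acts as a moving source: f₂ = f₁ · v/(v − u) ≈ 51.3 kHz.
Equivalently f₂ = f₀ · (v + u)/(v − u).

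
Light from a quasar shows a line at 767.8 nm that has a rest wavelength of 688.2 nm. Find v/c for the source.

0.109c

λ'/λ₀ = 1.1157 > 1 (redshift), so the source is receding.
λ'/λ₀ = √((1 + β)/(1 − β)) for a receding source ⇒ β = (r² − 1)/(r² + 1) with r = λ'/λ₀.
β = (1.2447 − 1)/(1.2447 + 1) ≈ 0.109.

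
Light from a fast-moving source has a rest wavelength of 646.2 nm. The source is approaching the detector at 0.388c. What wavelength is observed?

429.1 nm

Relativistic Doppler for wavelength: λ' = λ₀ · √((1 − β)/(1 + β)).
λ' = 646.2 × √(0.6120/1.3880) = 646.2 × 0.66402 ≈ 429.1 nm.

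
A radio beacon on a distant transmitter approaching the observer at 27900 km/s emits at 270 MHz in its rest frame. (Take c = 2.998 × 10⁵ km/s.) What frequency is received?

296.4 MHz

β = v/c = 27900/299800 = 0.0931.
Relativistic Doppler for frequency: f' = f₀ · √((1 + β)/(1 − β)).
f' = 270 × √(1.0931/0.9069) = 270 × 1.09783 ≈ 296.4 MHz.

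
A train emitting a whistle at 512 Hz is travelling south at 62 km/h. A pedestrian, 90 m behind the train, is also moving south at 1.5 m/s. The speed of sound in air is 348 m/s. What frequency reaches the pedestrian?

62 km/h = 17.22 m/s.
The pedestrian is behind, so the train is moving away from it while the pedestrian is moving toward the train.
General Doppler shift: f' = f · (v + v_o)/(v + v_s).
f' = 512 × (348 + 1.5)/(348 + 17.22) = 512 × 349.5/365.22 ≈ 490 Hz.

490 Hz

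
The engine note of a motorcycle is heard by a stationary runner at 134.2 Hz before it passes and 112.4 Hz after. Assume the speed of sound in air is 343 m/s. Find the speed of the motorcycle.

f₁/f₂ = (v + v_s)/(v − v_s), so v_s = v · (f₁ − f₂)/(f₁ + f₂).
v_s = 343 × (134.2 − 112.4)/(134.2 + 112.4) = 343 × 21.8/246.6 ≈ 30 m/s.

30 m/s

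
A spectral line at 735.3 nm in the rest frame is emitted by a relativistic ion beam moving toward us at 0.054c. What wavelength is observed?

696.6 nm

Relativistic Doppler for wavelength: λ' = λ₀ · √((1 − β)/(1 + β)).
λ' = 735.3 × √(0.9460/1.0540) = 735.3 × 0.94738 ≈ 696.6 nm.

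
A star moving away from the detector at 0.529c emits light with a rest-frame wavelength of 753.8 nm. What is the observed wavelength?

1358.2 nm

Relativistic Doppler for wavelength: λ' = λ₀ · √((1 + β)/(1 − β)).
λ' = 753.8 × √(1.5290/0.4710) = 753.8 × 1.80174 ≈ 1358.2 nm.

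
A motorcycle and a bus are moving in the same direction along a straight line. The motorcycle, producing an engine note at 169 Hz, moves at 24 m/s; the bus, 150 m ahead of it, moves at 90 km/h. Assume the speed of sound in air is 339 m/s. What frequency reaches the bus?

90 km/h = 25 m/s.
The bus is ahead, so the motorcycle is moving toward it while the bus is moving away from the motorcycle.
Both move, so f' = f · (v − v_o)/(v − v_s).
f' = 169 × (339 − 25)/(339 − 24) = 169 × 314/315 ≈ 168 Hz.

168 Hz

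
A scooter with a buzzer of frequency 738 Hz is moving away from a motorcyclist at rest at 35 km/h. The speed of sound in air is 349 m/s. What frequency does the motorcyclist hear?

718 Hz

35 km/h = 9.722 m/s.
With the source moving away from a stationary observer, f' = f · v/(v + v_s).
f' = 738 × 349/(349 + 9.722) = 738 × 349/358.7 ≈ 718 Hz.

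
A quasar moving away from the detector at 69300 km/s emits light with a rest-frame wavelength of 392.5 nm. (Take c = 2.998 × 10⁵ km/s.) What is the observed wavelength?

β = v/c = 69300/299800 = 0.2312.
Relativistic Doppler for wavelength: λ' = λ₀ · √((1 + β)/(1 − β)).
λ' = 392.5 × √(1.2312/0.7688) = 392.5 × 1.26543 ≈ 496.7 nm.

496.7 nm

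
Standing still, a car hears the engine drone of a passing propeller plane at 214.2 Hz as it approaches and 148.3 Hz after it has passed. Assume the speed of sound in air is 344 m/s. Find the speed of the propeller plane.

63 m/s

f₁/f₂ = (v + v_s)/(v − v_s), so v_s = v · (f₁ − f₂)/(f₁ + f₂).
v_s = 344 × (214.2 − 148.3)/(214.2 + 148.3) = 344 × 65.9/362.5 ≈ 63 m/s.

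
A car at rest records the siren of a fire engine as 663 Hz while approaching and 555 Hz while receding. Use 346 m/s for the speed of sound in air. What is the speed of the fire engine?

f₁/f₂ = (v + v_s)/(v − v_s), so v_s = v · (f₁ − f₂)/(f₁ + f₂).
v_s = 346 × (663 − 555)/(663 + 555) = 346 × 108/1218 ≈ 31 m/s.

31 m/s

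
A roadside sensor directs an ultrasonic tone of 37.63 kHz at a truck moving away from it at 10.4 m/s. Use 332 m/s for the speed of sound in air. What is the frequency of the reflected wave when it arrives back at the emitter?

At the truck (a moving observer), f₁ = f₀ · (v − u)/v = 37.63 × 321.6/332 ≈ 36.5 kHz.
On reflection it acts as a source moving away from the stationary detector: f₂ = f₁ · v/(v + u) = 36.5 × 332/342.4 ≈ 35.3 kHz.
Equivalently f₂ = f₀ · (v − u)/(v + u).

35.3 kHz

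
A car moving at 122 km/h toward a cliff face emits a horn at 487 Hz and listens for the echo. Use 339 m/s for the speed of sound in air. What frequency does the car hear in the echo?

595 Hz

122 km/h = 33.89 m/s.
The cliff face receives the sound from a moving source: f₁ = f₀ · v/(v − v_e) = 487 × 339/305.11 ≈ 541 Hz.
On the return leg the car is a moving observer: f₂ = f₁ · (v + v_e)/v = 541 × 372.89/339 ≈ 595 Hz.
Equivalently f₂ = f₀ · (v + v_e)/(v − v_e).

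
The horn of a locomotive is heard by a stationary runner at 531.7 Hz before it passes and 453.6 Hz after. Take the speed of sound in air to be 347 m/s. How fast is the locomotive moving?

28 m/s

f₁/f₂ = (v + v_s)/(v − v_s), so v_s = v · (f₁ − f₂)/(f₁ + f₂).
v_s = 347 × (531.7 − 453.6)/(531.7 + 453.6) = 347 × 78.1/985.3 ≈ 28 m/s.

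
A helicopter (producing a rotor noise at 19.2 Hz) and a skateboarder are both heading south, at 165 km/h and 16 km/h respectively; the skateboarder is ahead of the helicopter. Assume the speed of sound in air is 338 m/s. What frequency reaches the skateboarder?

165 km/h = 45.83 m/s; 16 km/h = 4.444 m/s.
The skateboarder is ahead, so the helicopter is moving toward it while the skateboarder is moving away from the helicopter.
With source approaching and observer receding, f' = f · (v − v_o)/(v − v_s).
f' = 19.2 × (338 − 4.444)/(338 − 45.83) = 19.2 × 333.56/292.17 ≈ 21.9 Hz.

21.9 Hz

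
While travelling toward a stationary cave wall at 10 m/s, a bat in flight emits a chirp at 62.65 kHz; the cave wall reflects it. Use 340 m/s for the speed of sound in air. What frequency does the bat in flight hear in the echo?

The cave wall receives the sound from a moving source: f₁ = f₀ · v/(v − v_e) = 62.65 × 340/330 ≈ 64.5 kHz.
On the return leg the bat in flight is a moving observer: f₂ = f₁ · (v + v_e)/v = 64.5 × 350/340 ≈ 66.4 kHz.
Equivalently f₂ = f₀ · (v + v_e)/(v − v_e).

66.4 kHz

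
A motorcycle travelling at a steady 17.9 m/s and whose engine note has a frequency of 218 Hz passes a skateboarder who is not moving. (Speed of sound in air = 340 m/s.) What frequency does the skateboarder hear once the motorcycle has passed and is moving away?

207 Hz

Receding: f₂ = f · v/(v + v_s) = 218 × 340/357.9 ≈ 207 Hz.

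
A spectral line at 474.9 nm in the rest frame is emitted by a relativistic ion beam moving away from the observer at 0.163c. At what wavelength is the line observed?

Relativistic Doppler for wavelength: λ' = λ₀ · √((1 + β)/(1 − β)).
λ' = 474.9 × √(1.1630/0.8370) = 474.9 × 1.17876 ≈ 559.8 nm.

559.8 nm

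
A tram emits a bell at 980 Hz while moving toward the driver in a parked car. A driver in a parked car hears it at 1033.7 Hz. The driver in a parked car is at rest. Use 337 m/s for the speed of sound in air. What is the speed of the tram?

f' = f · v/(v − v_s) ⇒ v_s = v · |1 − f/f'|.
v_s = 337 × |1 − 980/1033.7| = 337 × 0.05195 ≈ 17.5 m/s.

17.5 m/s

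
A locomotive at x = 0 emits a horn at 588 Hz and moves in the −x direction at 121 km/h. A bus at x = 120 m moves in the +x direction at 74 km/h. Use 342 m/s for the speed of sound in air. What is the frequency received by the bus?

121 km/h = 33.61 m/s; 74 km/h = 20.56 m/s.
The observer lies on the +x side, so the source is heading away from the observer and the observer is heading away from the source.
General Doppler shift: f' = f · (v − v_o)/(v + v_s).
f' = 588 × (342 − 20.56)/(342 + 33.61) = 588 × 321.44/375.61 ≈ 503 Hz.

503 Hz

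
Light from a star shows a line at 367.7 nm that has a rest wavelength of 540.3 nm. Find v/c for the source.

0.367c

λ'/λ₀ = 0.6805 < 1 (blueshift), so the source is approaching.
λ'/λ₀ = √((1 − β)/(1 + β)) for an approaching source ⇒ β = (1 − r²)/(1 + r²) with r = λ'/λ₀.
β = (1 − 0.4631)/(1 + 0.4631) ≈ 0.367.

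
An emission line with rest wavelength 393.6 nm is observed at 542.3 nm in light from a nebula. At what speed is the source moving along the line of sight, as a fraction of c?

λ'/λ₀ = 1.3778 > 1 (redshift), so the source is receding.
λ'/λ₀ = √((1 + β)/(1 − β)) for a receding source ⇒ β = (r² − 1)/(r² + 1) with r = λ'/λ₀.
β = (1.8983 − 1)/(1.8983 + 1) ≈ 0.310.

0.310c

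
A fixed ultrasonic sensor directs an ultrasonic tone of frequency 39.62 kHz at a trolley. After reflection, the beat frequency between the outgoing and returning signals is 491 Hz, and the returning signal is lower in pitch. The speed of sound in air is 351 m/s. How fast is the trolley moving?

2.19 m/s

Double Doppler shift off a moving reflector: f₂ = f₀ · (v + u)/(v − u) (u > 0 toward emitter).
Returning signal is lower, so f₂ = f₀ − Δf = 39620 − 491 = 39129 Hz.
Rearranging, u = v · (f₂ − f₀)/(f₂ + f₀) = 351 × -491/78749 ≈ -2.19 m/s.
So the trolley is moving at 2.19 m/s away from the emitter.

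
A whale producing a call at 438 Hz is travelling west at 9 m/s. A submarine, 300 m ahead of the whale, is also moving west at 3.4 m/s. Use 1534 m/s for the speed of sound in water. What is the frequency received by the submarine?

440 Hz

The submarine is ahead, so the whale is moving toward it while the submarine is moving away from the whale.
Both move, so f' = f · (v − v_o)/(v − v_s).
f' = 438 × (1534 − 3.4)/(1534 − 9) = 438 × 1530.6/1525 ≈ 440 Hz.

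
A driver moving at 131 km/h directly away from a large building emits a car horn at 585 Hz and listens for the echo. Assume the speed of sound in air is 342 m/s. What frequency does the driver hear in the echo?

472 Hz

131 km/h = 36.39 m/s.
The large building receives the sound from a moving source: f₁ = f₀ · v/(v + v_e) = 585 × 342/378.39 ≈ 529 Hz.
On the return leg the driver is a moving observer: f₂ = f₁ · (v − v_e)/v = 529 × 305.61/342 ≈ 472 Hz.
Equivalently f₂ = f₀ · (v − v_e)/(v + v_e).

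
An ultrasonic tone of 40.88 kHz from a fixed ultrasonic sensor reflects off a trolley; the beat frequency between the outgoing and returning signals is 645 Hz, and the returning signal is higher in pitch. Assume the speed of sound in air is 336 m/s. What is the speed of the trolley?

2.63 m/s

Double Doppler shift off a moving reflector: f₂ = f₀ · (v + u)/(v − u) (u > 0 toward emitter).
Returning signal is higher, so f₂ = f₀ + Δf = 40880 + 645 = 41525 Hz.
Rearranging, u = v · (f₂ − f₀)/(f₂ + f₀) = 336 × 645/82405 ≈ 2.63 m/s.
So the trolley is moving at 2.63 m/s toward the emitter.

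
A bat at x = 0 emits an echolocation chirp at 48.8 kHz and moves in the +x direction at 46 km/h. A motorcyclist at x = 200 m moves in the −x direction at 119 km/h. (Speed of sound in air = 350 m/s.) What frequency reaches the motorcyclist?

55.4 kHz

46 km/h = 12.78 m/s; 119 km/h = 33.06 m/s.
The observer lies on the +x side, so the source is heading toward the observer and the observer is heading toward the source.
General Doppler shift: f' = f · (v + v_o)/(v − v_s).
f' = 48.8 × (350 + 33.06)/(350 − 12.78) = 48.8 × 383.06/337.22 ≈ 55.4 kHz.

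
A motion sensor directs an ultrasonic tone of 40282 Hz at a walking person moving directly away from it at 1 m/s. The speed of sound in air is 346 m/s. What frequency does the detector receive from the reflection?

At the walking person (a moving observer), f₁ = f₀ · (v − u)/v = 40282 × 345/346 ≈ 40166 Hz.
On reflection it acts as a source moving away from the stationary detector: f₂ = f₁ · v/(v + u) = 40166 × 346/347 ≈ 40050 Hz.

40050 Hz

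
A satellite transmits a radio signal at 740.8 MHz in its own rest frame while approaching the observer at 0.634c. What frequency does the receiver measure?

1565.3 MHz

Relativistic Doppler for frequency: f' = f₀ · √((1 + β)/(1 − β)).
f' = 740.8 × √(1.6340/0.3660) = 740.8 × 2.11293 ≈ 1565.3 MHz.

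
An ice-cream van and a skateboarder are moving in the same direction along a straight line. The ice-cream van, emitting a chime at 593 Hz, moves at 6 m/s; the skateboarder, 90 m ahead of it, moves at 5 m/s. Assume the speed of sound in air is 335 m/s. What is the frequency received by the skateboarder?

The skateboarder is ahead, so the ice-cream van is moving toward it while the skateboarder is moving away from the ice-cream van.
General Doppler shift: f' = f · (v − v_o)/(v − v_s).
f' = 593 × (335 − 5)/(335 − 6) = 593 × 330/329 ≈ 595 Hz.

595 Hz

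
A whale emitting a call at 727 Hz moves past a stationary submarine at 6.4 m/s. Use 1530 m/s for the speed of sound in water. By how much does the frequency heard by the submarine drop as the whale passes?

6.08 Hz

Approaching: f₁ = f · v/(v − v_s) = 727 × 1530/1523.6 ≈ 730.05 Hz.
Receding: f₂ = f · v/(v + v_s) = 727 × 1530/1536.4 ≈ 723.97 Hz.
Drop: f₁ − f₂ = 2f·v·v_s/(v² − v_s²) = 2 × 727 × 1530 × 6.4/(1530² − 6.4²) ≈ 6.08 Hz.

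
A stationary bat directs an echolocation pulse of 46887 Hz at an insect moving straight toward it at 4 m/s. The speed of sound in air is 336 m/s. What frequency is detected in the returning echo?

48017 Hz

The insect first receives the wave as a moving observer: f₁ = f₀ · (v + u)/v = 46887 × (336 + 4)/336 ≈ 47445 Hz.
On reflection it acts as a source moving toward the stationary detector: f₂ = f₁ · v/(v − u) = 47445 × 336/332 ≈ 48017 Hz.
Equivalently f₂ = f₀ · (v + u)/(v − u).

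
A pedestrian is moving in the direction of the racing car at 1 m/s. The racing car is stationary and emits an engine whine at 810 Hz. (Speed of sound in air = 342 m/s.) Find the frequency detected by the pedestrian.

812 Hz

Moving observer, stationary source: f' = f · (v + v_o)/v.
f' = 810 × (342 + 1)/342 = 810 × 343/342 ≈ 812 Hz.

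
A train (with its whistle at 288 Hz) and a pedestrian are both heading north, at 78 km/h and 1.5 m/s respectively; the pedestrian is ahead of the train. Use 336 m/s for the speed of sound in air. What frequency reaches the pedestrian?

78 km/h = 21.67 m/s.
The pedestrian is ahead, so the train is moving toward it while the pedestrian is moving away from the train.
With source approaching and observer receding, f' = f · (v − v_o)/(v − v_s).
f' = 288 × (336 − 1.5)/(336 − 21.67) = 288 × 334.5/314.33 ≈ 306 Hz.

306 Hz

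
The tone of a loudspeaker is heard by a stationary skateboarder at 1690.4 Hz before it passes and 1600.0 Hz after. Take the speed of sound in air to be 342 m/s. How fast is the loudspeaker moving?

f₁/f₂ = (v + v_s)/(v − v_s), so v_s = v · (f₁ − f₂)/(f₁ + f₂).
v_s = 342 × (1690.4 − 1600.0)/(1690.4 + 1600.0) = 342 × 90.4/3290.4 ≈ 9.4 m/s.

9.4 m/s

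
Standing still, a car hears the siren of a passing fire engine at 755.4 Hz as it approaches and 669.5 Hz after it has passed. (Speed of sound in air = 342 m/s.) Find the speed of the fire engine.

20.6 m/s

f₁/f₂ = (v + v_s)/(v − v_s), so v_s = v · (f₁ − f₂)/(f₁ + f₂).
v_s = 342 × (755.4 − 669.5)/(755.4 + 669.5) = 342 × 85.9/1424.9 ≈ 20.6 m/s.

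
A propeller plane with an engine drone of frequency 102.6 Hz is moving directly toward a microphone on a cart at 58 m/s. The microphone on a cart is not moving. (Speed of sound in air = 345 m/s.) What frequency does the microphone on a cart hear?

123 Hz

Only the source moves, toward the listener, so f' = f · v/(v − v_s).
f' = 102.6 × 345/(345 − 58) = 102.6 × 345/287 ≈ 123 Hz.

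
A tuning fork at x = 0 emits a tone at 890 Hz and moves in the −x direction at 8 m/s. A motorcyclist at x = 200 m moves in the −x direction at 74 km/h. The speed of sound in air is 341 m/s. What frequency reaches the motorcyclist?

922 Hz

74 km/h = 20.56 m/s.
The observer lies on the +x side, so the source is heading away from the observer and the observer is heading toward the source.
General Doppler shift: f' = f · (v + v_o)/(v + v_s).
f' = 890 × (341 + 20.56)/(341 + 8) = 890 × 361.56/349 ≈ 922 Hz.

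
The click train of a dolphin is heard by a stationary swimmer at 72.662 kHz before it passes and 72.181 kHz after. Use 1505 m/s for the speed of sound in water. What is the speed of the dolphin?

5.0 m/s

f₁/f₂ = (v + v_s)/(v − v_s), so v_s = v · (f₁ − f₂)/(f₁ + f₂).
v_s = 1505 × (72.662 − 72.181)/(72.662 + 72.181) = 1505 × 0.481/144.843 ≈ 5.0 m/s.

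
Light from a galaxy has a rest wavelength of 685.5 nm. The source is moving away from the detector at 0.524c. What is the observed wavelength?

Relativistic Doppler for wavelength: λ' = λ₀ · √((1 + β)/(1 − β)).
λ' = 685.5 × √(1.5240/0.4760) = 685.5 × 1.78932 ≈ 1226.6 nm.

1226.6 nm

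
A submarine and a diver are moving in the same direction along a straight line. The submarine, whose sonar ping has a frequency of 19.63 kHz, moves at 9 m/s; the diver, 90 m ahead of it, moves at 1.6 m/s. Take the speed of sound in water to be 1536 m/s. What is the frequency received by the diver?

The diver is ahead, so the submarine is moving toward it while the diver is moving away from the submarine.
Both move, so f' = f · (v − v_o)/(v − v_s).
f' = 19.63 × (1536 − 1.6)/(1536 − 9) = 19.63 × 1534.4/1527 ≈ 19.73 kHz.

19.73 kHz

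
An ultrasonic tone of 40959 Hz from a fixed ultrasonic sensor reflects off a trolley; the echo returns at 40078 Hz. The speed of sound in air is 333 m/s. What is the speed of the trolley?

3.6 m/s

Double Doppler shift off a moving reflector: f₂ = f₀ · (v + u)/(v − u) (u > 0 toward emitter).
Rearranging, u = v · (f₂ − f₀)/(f₂ + f₀) = 333 × -881/81037 ≈ -3.6 m/s.
So the trolley is moving at 3.6 m/s away from the emitter.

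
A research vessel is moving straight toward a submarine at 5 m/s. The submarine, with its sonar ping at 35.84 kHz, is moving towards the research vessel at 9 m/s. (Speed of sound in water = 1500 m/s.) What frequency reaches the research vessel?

With source approaching and observer approaching, f' = f · (v + v_o)/(v − v_s).
f' = 35.84 × (1500 + 5)/(1500 − 9) = 35.84 × 1505/1491 ≈ 36.2 kHz.

36.2 kHz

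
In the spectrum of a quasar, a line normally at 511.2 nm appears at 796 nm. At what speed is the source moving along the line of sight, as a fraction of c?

λ'/λ₀ = 1.5571 > 1 (redshift), so the source is receding.
λ'/λ₀ = √((1 + β)/(1 − β)) for a receding source ⇒ β = (r² − 1)/(r² + 1) with r = λ'/λ₀.
β = (2.4246 − 1)/(2.4246 + 1) ≈ 0.416.

0.416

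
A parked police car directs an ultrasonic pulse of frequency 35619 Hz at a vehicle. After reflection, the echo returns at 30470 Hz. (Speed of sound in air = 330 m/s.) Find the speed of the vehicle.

Double Doppler shift off a moving reflector: f₂ = f₀ · (v + u)/(v − u) (u > 0 toward emitter).
Rearranging, u = v · (f₂ − f₀)/(f₂ + f₀) = 330 × -5149/66089 ≈ -26 m/s.
So the vehicle is moving at 26 m/s away from the emitter.

26 m/s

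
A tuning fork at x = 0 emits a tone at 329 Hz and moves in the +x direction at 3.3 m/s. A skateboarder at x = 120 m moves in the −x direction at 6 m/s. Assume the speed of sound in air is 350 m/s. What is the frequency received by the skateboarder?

The observer lies on the +x side, so the source is heading toward the observer and the observer is heading toward the source.
General Doppler shift: f' = f · (v + v_o)/(v − v_s).
f' = 329 × (350 + 6)/(350 − 3.3) = 329 × 356/346.7 ≈ 338 Hz.

338 Hz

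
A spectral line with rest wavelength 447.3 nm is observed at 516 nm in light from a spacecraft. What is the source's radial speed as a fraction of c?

λ'/λ₀ = 1.1536 > 1 (redshift), so the source is receding.
λ'/λ₀ = √((1 + β)/(1 − β)) for a receding source ⇒ β = (r² − 1)/(r² + 1) with r = λ'/λ₀.
β = (1.3308 − 1)/(1.3308 + 1) ≈ 0.142.

0.142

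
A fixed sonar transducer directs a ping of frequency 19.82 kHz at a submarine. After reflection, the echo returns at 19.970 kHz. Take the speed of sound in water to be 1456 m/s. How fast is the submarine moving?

5.5 m/s

Double Doppler shift off a moving reflector: f₂ = f₀ · (v + u)/(v − u) (u > 0 toward emitter).
Rearranging, u = v · (f₂ − f₀)/(f₂ + f₀) = 1456 × 0.150/39.790 ≈ 5.5 m/s.
So the submarine is moving at 5.5 m/s toward the emitter.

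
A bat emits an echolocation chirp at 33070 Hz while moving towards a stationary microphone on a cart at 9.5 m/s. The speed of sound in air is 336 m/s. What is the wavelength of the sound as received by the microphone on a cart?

With the source moving toward a stationary observer, f' = f · v/(v − v_s).
f' = 33070 × 336/(336 − 9.5) ≈ 34032 Hz.
λ' = v/f' = 336/34032.2 ≈ 9.87 mm.

9.87 mm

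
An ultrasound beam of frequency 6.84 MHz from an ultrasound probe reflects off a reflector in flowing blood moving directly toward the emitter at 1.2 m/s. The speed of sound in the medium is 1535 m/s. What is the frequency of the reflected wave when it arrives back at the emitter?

6.851 MHz

The reflector in flowing blood first receives the wave as a moving observer: f₁ = f₀ · (v + u)/v = 6.84 × (1535 + 1.2)/1535 ≈ 6.845 MHz.
The reflection then acts as a moving source: f₂ = f₁ · v/(v − u) ≈ 6.851 MHz.
Equivalently f₂ = f₀ · (v + u)/(v − u).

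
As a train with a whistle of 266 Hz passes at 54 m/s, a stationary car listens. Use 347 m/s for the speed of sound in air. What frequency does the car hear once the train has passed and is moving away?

Receding: f₂ = f · v/(v + v_s) = 266 × 347/401 ≈ 230 Hz.

230 Hz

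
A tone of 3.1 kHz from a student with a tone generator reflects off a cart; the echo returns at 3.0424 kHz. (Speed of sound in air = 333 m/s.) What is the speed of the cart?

Double Doppler shift off a moving reflector: f₂ = f₀ · (v + u)/(v − u) (u > 0 toward emitter).
Rearranging, u = v · (f₂ − f₀)/(f₂ + f₀) = 333 × -0.0576/6.1424 ≈ -3.1 m/s.
So the cart is moving at 3.1 m/s away from the emitter.

3.1 m/s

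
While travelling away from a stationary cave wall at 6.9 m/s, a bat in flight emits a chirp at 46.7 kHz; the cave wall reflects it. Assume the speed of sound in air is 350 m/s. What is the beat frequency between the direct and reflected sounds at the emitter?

The cave wall receives the sound from a moving source: f₁ = f₀ · v/(v + v_e) = 46.7 × 350/356.9 ≈ 45.797 kHz.
On the return leg the bat in flight is a moving observer: f₂ = f₁ · (v − v_e)/v = 45.797 × 343.1/350 ≈ 44.894 kHz.
Beat against the emitted tone (with f₀ = 46700 Hz): |f₂ − f₀| = 2v_e·f₀/(v + v_e) = 2 × 6.9 × 46700/356.9 ≈ 1806 Hz.

1806 Hz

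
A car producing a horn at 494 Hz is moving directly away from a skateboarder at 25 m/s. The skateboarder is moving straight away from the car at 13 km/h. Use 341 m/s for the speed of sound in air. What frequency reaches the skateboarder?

13 km/h = 3.611 m/s.
With source receding and observer receding, f' = f · (v − v_o)/(v + v_s).
f' = 494 × (341 − 3.611)/(341 + 25) = 494 × 337.39/366 ≈ 455 Hz.

455 Hz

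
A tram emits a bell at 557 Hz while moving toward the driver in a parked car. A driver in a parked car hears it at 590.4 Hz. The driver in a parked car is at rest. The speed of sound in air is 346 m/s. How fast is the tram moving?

f' = f · v/(v − v_s) ⇒ v_s = v · |1 − f/f'|.
v_s = 346 × |1 − 557/590.4| = 346 × 0.05657 ≈ 19.6 m/s.

19.6 m/s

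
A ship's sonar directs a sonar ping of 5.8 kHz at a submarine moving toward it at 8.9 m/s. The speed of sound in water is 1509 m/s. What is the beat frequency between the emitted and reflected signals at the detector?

At the submarine (a moving observer), f₁ = f₀ · (v + u)/v = 5.8 × 1517.9/1509 ≈ 5.8342 kHz.
The reflection then acts as a moving source: f₂ = f₁ · v/(v − u) ≈ 5.8688 kHz.
Equivalently f₂ = f₀ · (v + u)/(v − u).
Beat frequency (with f₀ = 5800 Hz): |f₂ − f₀| = 2u·f₀/(v − u) = 2 × 8.9 × 5800/1500.1 ≈ 69 Hz.

69 Hz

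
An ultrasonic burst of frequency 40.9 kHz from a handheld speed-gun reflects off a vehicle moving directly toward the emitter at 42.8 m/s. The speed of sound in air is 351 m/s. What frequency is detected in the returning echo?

52.3 kHz

At the vehicle (a moving observer), f₁ = f₀ · (v + u)/v = 40.9 × 393.8/351 ≈ 45.9 kHz.
The reflection then acts as a moving source: f₂ = f₁ · v/(v − u) ≈ 52.3 kHz.
Equivalently f₂ = f₀ · (v + u)/(v − u).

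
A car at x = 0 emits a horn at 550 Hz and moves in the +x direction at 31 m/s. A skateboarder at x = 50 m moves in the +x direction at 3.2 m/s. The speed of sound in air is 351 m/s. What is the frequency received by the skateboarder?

598 Hz

The observer lies on the +x side, so the source is heading toward the observer and the observer is heading away from the source.
Both move, so f' = f · (v − v_o)/(v − v_s).
f' = 550 × (351 − 3.2)/(351 − 31) = 550 × 347.8/320 ≈ 598 Hz.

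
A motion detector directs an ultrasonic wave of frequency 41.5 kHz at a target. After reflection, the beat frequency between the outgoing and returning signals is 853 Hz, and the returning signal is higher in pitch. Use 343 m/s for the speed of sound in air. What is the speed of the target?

Double Doppler shift off a moving reflector: f₂ = f₀ · (v + u)/(v − u) (u > 0 toward emitter).
Returning signal is higher, so f₂ = f₀ + Δf = 41500 + 853 = 42353 Hz.
Rearranging, u = v · (f₂ − f₀)/(f₂ + f₀) = 343 × 853/83853 ≈ 3.5 m/s.
So the target is moving at 3.5 m/s toward the emitter.

3.5 m/s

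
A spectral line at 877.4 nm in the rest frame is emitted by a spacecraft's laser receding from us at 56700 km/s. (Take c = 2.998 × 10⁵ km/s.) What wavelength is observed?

β = v/c = 56700/299800 = 0.1891.
Relativistic Doppler for wavelength: λ' = λ₀ · √((1 + β)/(1 − β)).
λ' = 877.4 × √(1.1891/0.8109) = 877.4 × 1.21098 ≈ 1062.5 nm.

1062.5 nm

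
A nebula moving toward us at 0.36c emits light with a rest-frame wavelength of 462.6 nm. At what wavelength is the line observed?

317.3 nm

Relativistic Doppler for wavelength: λ' = λ₀ · √((1 − β)/(1 + β)).
λ' = 462.6 × √(0.6400/1.3600) = 462.6 × 0.68599 ≈ 317.3 nm.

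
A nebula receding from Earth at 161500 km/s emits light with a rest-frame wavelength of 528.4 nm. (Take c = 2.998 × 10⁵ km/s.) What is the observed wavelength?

β = v/c = 161500/299800 = 0.5387.
Relativistic Doppler for wavelength: λ' = λ₀ · √((1 + β)/(1 − β)).
λ' = 528.4 × √(1.5387/0.4613) = 528.4 × 1.82634 ≈ 965.0 nm.

965.0 nm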